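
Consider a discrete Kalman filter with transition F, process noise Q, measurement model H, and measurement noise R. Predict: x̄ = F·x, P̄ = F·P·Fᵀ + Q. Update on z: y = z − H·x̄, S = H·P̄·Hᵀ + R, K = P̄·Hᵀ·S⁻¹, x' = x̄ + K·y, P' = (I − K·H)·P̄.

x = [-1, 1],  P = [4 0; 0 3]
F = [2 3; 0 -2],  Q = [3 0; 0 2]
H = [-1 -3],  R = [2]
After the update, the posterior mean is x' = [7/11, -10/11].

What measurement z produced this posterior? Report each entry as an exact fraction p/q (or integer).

z = [2]

x̄ = F·x = [1, -2]
P̄ = F·P·Fᵀ + Q = [46 -18; -18 14]
S = H·P̄·Hᵀ + R = [66]
K = P̄·Hᵀ·S⁻¹ = [4/33; -4/11]
x' − x̄ = [-4/11, 12/11] = K·y
y = (KᵀK)⁻¹·Kᵀ·(x' − x̄) = [-3]
z = y + H·x̄ = [-3] + [5] = [2]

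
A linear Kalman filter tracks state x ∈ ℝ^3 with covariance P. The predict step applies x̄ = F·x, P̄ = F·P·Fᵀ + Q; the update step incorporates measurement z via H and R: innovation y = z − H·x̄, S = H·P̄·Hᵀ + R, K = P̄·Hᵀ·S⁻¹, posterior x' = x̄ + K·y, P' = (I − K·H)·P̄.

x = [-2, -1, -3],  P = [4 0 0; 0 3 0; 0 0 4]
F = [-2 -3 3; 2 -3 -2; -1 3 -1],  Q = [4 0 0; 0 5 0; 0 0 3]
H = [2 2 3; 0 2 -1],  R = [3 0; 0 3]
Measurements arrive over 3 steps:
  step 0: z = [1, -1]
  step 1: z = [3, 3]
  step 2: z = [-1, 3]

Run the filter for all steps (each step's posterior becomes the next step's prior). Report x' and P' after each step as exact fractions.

step 0: x̄ = F·x = [-2, 5, 2]
step 0: P̄ = F·P·Fᵀ + Q = [83 -13 -31; -13 64 -27; -31 -27 38]
step 0: y = z − H·x̄ = [-11, -9]
step 0: S = H·P̄·Hᵀ + R = [133 44; 44 405]
step 0: K = P̄·Hᵀ·S⁻¹ = [18815/51929 -1403/51929; 1685/51929 19691/51929; 3238/51929 -12148/51929]
step 0: x' = x̄ + K·y = [-298196/51929, 63891/51929, 177572/51929]
step 0: P' = (I − K·H)·P̄ = [3432817/51929 -852727/51929 -1701245/51929; -852727/51929 235966/51929 412859/51929; -1701245/51929 412859/51929 862162/51929]
step 1: x̄ = F·x = [937435/51929, -1143209/51929, 312297/51929]
step 1: P̄ = F·P·Fᵀ + Q = [26572890/51929 -35031573/51929 11369188/51929; -35031573/51929 48360247/51929 -16178124/51929; 11369188/51929 -16178124/51929 5811178/51929]
step 1: y = z − H·x̄ = [-369556/51929, 2754502/51929]
step 1: S = H·P̄·Hᵀ + R = [14229121/51929 -51569710/51929; -51569710/51929 264120449/51929]
step 1: K = P̄·Hᵀ·S⁻¹ = [6563595778/21159021701 -5242099946/21159021701; 846917676/21159021701 9209811722/21159021701; 1848544482/21159021701 -2696710894/21159021701]
step 1: x' = x̄ + K·y = [57197645275/21159021701, 16681955351/21159021701, -28949859527/21159021701]
step 1: P' = (I − K·H)·P̄ = [434254684058/21159021701 -111999685037/21159021701 -208273070236/21159021701; -111999685037/21159021701 38678553575/21159021701 49727671984/21159021701; -208273070236/21159021701 49727671984/21159021701 107545476650/21159021701]
step 2: x̄ = F·x = [-251290735184/21159021701, 122249143551/21159021701, 21798080305/21159021701]
step 2: P̄ = F·P·Fᵀ + Q = [3397853621737/21159021701 -4266098332269/21159021701 1338770145146/21159021701; -4266098332269/21159021701 6228015579652/21159021701 -2158705578276/21159021701; 1338770145146/21159021701 -2158705578276/21159021701 910470145832/21159021701]
step 2: y = z − H·x̄ = [171529920650/21159021701, -159223141694/21159021701]
step 2: S = H·P̄·Hᵀ + R = [2793173327435/21159021701 -6196104051360/21159021701; -6196104051360/21159021701 34520831842647/21159021701]
step 2: K = P̄·Hᵀ·S⁻¹ = [12013774547002/39747982536005 -127088229080380/548522158996869; 1676417528094/39747982536005 236374695091396/548522158996869; 3622230884508/39747982536005 -74096864817616/548522158996869]
step 2: x' = x̄ + K·y = [-4214050629794036/548522158996869, 1577970504656675/548522158996869, 1527901223656009/548522158996869]
step 2: P' = (I − K·H)·P̄ = [54667599561461953/2742610794984345 -14070914762538949/2742610794984345 -26235506088872198/2742610794984345; -14070914762538949/2742610794984345 4890713654063272/2742610794984345 6235806881755604/2742610794984345; -26235506088872198/2742610794984345 6235806881755604/2742610794984345 13583066735775448/2742610794984345]

step 0: x' = [-298196/51929, 63891/51929, 177572/51929], P' = [3432817/51929 -852727/51929 -1701245/51929; -852727/51929 235966/51929 412859/51929; -1701245/51929 412859/51929 862162/51929]
step 1: x' = [57197645275/21159021701, 16681955351/21159021701, -28949859527/21159021701], P' = [434254684058/21159021701 -111999685037/21159021701 -208273070236/21159021701; -111999685037/21159021701 38678553575/21159021701 49727671984/21159021701; -208273070236/21159021701 49727671984/21159021701 107545476650/21159021701]
step 2: x' = [-4214050629794036/548522158996869, 1577970504656675/548522158996869, 1527901223656009/548522158996869], P' = [54667599561461953/2742610794984345 -14070914762538949/2742610794984345 -26235506088872198/2742610794984345; -14070914762538949/2742610794984345 4890713654063272/2742610794984345 6235806881755604/2742610794984345; -26235506088872198/2742610794984345 6235806881755604/2742610794984345 13583066735775448/2742610794984345]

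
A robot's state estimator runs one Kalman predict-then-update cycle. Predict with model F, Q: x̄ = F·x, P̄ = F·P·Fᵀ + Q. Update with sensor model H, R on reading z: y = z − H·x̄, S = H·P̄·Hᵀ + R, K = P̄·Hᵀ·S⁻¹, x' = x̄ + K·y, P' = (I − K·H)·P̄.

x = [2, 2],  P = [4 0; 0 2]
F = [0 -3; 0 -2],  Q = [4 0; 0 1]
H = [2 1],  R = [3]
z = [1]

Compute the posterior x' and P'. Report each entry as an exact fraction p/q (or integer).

x' = [16/37, -31/148]
P' = [30/37 -18/37; -18/37 243/148]

x̄ = F·x = [-6, -4]
P̄ = F·P·Fᵀ + Q = [22 12; 12 9]
y = z − H·x̄ = [17]
S = H·P̄·Hᵀ + R = [148]
K = P̄·Hᵀ·S⁻¹ = [14/37; 33/148]
x' = x̄ + K·y = [16/37, -31/148]
P' = (I − K·H)·P̄ = [30/37 -18/37; -18/37 243/148]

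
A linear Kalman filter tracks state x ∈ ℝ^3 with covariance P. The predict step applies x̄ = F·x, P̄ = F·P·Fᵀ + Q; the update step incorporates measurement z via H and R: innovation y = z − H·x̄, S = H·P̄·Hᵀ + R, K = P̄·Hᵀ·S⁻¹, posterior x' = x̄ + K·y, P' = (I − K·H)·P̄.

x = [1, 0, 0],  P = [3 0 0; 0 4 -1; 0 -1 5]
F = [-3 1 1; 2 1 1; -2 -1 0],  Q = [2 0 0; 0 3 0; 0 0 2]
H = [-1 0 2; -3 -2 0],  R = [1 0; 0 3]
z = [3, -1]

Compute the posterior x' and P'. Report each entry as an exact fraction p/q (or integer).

x' = [3547/10731, -244/3577, 816/511]
P' = [71516/10731 -33819/3577 1777/511; -33819/3577 50466/3577 -2529/511; 1777/511 -2529/511 150/73]

x̄ = F·x = [-3, 2, -2]
P̄ = F·P·Fᵀ + Q = [36 -11 15; -11 22 -15; 15 -15 18]
y = z − H·x̄ = [4, -6]
S = H·P̄·Hᵀ + R = [49 56; 56 283]
K = P̄·Hᵀ·S⁻¹ = [3118/10731 -554/1533; -1587/3577 25/511; 323/511 -13/73]
x' = x̄ + K·y = [3547/10731, -244/3577, 816/511]
P' = (I − K·H)·P̄ = [71516/10731 -33819/3577 1777/511; -33819/3577 50466/3577 -2529/511; 1777/511 -2529/511 150/73]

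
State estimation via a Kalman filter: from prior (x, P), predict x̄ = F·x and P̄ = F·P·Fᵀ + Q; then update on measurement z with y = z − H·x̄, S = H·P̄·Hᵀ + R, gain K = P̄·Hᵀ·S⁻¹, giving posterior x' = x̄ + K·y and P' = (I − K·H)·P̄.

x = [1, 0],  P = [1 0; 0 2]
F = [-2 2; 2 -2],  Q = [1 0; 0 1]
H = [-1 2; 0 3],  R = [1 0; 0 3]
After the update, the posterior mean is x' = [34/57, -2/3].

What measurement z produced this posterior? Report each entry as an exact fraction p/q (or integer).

z = [-2, -2]

x̄ = F·x = [-2, 2]
P̄ = F·P·Fᵀ + Q = [13 -12; -12 13]
S = H·P̄·Hᵀ + R = [114 114; 114 120]
K = P̄·Hᵀ·S⁻¹ = [-28/57 1/6; 1/6 1/6]
x' − x̄ = [148/57, -8/3] = K·y
y = (KᵀK)⁻¹·Kᵀ·(x' − x̄) = [-8, -8]
z = y + H·x̄ = [-8, -8] + [6, 6] = [-2, -2]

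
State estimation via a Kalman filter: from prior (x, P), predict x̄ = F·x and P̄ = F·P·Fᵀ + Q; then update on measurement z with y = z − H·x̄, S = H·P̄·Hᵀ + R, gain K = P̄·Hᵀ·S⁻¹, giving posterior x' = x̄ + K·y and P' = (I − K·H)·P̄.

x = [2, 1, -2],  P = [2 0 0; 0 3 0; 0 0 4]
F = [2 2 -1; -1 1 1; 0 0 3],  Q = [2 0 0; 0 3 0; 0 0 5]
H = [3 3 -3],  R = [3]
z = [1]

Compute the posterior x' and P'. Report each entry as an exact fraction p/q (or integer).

x' = [328/113, -307/113, -22/113]
P' = [994/113 -118/113 858/113; -118/113 1350/113 1233/113; 858/113 1233/113 4223/226]

x̄ = F·x = [8, -3, -6]
P̄ = F·P·Fᵀ + Q = [26 -2 -12; -2 12 12; -12 12 41]
y = z − H·x̄ = [-32]
S = H·P̄·Hᵀ + R = [678]
K = P̄·Hᵀ·S⁻¹ = [18/113; -1/113; -41/226]
x' = x̄ + K·y = [328/113, -307/113, -22/113]
P' = (I − K·H)·P̄ = [994/113 -118/113 858/113; -118/113 1350/113 1233/113; 858/113 1233/113 4223/226]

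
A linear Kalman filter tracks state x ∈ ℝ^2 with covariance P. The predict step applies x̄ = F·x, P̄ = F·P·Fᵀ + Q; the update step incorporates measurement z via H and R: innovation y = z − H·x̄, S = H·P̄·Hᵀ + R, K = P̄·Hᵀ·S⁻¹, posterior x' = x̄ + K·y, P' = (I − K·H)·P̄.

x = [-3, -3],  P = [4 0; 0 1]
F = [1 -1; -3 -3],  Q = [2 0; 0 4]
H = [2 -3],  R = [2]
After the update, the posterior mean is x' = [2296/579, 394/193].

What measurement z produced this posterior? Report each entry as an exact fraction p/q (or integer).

x̄ = F·x = [0, 18]
P̄ = F·P·Fᵀ + Q = [7 -9; -9 49]
S = H·P̄·Hᵀ + R = [579]
K = P̄·Hᵀ·S⁻¹ = [41/579; -55/193]
x' − x̄ = [2296/579, -3080/193] = K·y
y = (KᵀK)⁻¹·Kᵀ·(x' − x̄) = [56]
z = y + H·x̄ = [56] + [-54] = [2]

z = [2]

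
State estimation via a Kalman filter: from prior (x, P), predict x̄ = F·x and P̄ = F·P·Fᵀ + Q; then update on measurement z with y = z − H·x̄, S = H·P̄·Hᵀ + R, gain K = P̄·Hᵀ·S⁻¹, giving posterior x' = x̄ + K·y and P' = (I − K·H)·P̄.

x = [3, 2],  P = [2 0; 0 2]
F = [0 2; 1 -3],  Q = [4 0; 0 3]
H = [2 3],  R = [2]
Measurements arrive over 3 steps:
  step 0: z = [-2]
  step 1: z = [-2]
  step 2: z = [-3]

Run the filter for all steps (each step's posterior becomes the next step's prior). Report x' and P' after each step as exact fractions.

step 0: x̄ = F·x = [4, -3]
step 0: P̄ = F·P·Fᵀ + Q = [12 -12; -12 23]
step 0: y = z − H·x̄ = [-1]
step 0: S = H·P̄·Hᵀ + R = [113]
step 0: K = P̄·Hᵀ·S⁻¹ = [-12/113; 45/113]
step 0: x' = x̄ + K·y = [464/113, -384/113]
step 0: P' = (I − K·H)·P̄ = [1212/113 -816/113; -816/113 574/113]
step 1: x̄ = F·x = [-768/113, 1616/113]
step 1: P̄ = F·P·Fᵀ + Q = [2748/113 -5076/113; -5076/113 11613/113]
step 1: y = z − H·x̄ = [-3538/113]
step 1: S = H·P̄·Hᵀ + R = [54823/113]
step 1: K = P̄·Hᵀ·S⁻¹ = [-9732/54823; 24687/54823]
step 1: x' = x̄ + K·y = [-67896/54823, 11074/54823]
step 1: P' = (I − K·H)·P̄ = [495060/54823 -336528/54823; -336528/54823 240810/54823]
step 2: x̄ = F·x = [22148/54823, -101118/54823]
step 2: P̄ = F·P·Fᵀ + Q = [1182532/54823 -2117916/54823; -2117916/54823 4845987/54823]
step 2: y = z − H·x̄ = [94589/54823]
step 2: S = H·P̄·Hᵀ + R = [23038665/54823]
step 2: K = P̄·Hᵀ·S⁻¹ = [-3988684/23038665; 3434043/7679555]
step 2: x' = x̄ + K·y = [2425528/23038665, -8239581/7679555]
step 2: P' = (I − K·H)·P̄ = [206744588/23038665 -46829616/7679555; -46829616/7679555 33509106/7679555]

step 0: x' = [464/113, -384/113], P' = [1212/113 -816/113; -816/113 574/113]
step 1: x' = [-67896/54823, 11074/54823], P' = [495060/54823 -336528/54823; -336528/54823 240810/54823]
step 2: x' = [2425528/23038665, -8239581/7679555], P' = [206744588/23038665 -46829616/7679555; -46829616/7679555 33509106/7679555]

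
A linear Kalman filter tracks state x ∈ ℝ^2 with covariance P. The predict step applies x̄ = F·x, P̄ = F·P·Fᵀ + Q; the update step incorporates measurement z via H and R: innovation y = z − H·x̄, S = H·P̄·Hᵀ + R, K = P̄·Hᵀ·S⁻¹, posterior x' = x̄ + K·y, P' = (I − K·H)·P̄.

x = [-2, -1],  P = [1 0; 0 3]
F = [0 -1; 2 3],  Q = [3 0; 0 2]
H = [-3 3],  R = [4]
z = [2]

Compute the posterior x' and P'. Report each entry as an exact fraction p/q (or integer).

x' = [-653/517, -343/517]
P' = [1077/517 1017/517; 1017/517 1185/517]

x̄ = F·x = [1, -7]
P̄ = F·P·Fᵀ + Q = [6 -9; -9 33]
y = z − H·x̄ = [26]
S = H·P̄·Hᵀ + R = [517]
K = P̄·Hᵀ·S⁻¹ = [-45/517; 126/517]
x' = x̄ + K·y = [-653/517, -343/517]
P' = (I − K·H)·P̄ = [1077/517 1017/517; 1017/517 1185/517]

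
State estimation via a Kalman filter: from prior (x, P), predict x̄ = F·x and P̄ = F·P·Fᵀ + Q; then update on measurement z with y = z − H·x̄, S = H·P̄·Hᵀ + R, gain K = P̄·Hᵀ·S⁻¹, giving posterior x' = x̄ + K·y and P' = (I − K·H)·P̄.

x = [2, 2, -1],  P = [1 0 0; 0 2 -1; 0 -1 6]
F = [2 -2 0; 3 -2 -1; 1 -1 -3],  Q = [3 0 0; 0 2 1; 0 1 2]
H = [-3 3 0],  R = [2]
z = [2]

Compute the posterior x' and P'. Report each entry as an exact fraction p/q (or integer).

x' = [63/110, 141/110, -69/110]
P' = [1569/110 1563/110 513/110; 1563/110 1581/110 551/110; 513/110 551/110 2581/110]

x̄ = F·x = [0, 3, 3]
P̄ = F·P·Fᵀ + Q = [15 12 0; 12 21 19; 0 19 53]
y = z − H·x̄ = [-7]
S = H·P̄·Hᵀ + R = [110]
K = P̄·Hᵀ·S⁻¹ = [-9/110; 27/110; 57/110]
x' = x̄ + K·y = [63/110, 141/110, -69/110]
P' = (I − K·H)·P̄ = [1569/110 1563/110 513/110; 1563/110 1581/110 551/110; 513/110 551/110 2581/110]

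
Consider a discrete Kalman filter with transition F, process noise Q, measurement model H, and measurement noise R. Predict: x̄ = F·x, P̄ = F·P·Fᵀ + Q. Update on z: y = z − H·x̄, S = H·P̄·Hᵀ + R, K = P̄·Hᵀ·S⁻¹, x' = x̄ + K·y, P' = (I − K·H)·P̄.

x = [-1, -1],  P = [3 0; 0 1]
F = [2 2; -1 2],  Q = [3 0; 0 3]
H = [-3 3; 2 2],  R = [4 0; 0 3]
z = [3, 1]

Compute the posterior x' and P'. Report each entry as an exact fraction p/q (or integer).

x' = [-9278/28087, 18841/28087]
P' = [8226/28087 2022/28087; 2022/28087 8118/28087]

x̄ = F·x = [-4, -1]
P̄ = F·P·Fᵀ + Q = [19 -2; -2 10]
y = z − H·x̄ = [-6, 11]
S = H·P̄·Hᵀ + R = [301 -54; -54 103]
K = P̄·Hᵀ·S⁻¹ = [-4653/28087 6832/28087; 4572/28087 6760/28087]
x' = x̄ + K·y = [-9278/28087, 18841/28087]
P' = (I − K·H)·P̄ = [8226/28087 2022/28087; 2022/28087 8118/28087]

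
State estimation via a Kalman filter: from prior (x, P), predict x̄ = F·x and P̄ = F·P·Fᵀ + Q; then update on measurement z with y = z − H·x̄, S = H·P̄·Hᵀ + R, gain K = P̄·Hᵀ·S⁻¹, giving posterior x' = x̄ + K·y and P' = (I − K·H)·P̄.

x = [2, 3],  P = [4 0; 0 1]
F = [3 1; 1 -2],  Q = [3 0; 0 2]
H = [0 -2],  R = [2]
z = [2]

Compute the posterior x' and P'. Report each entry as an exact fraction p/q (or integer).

x̄ = F·x = [9, -4]
P̄ = F·P·Fᵀ + Q = [40 10; 10 10]
y = z − H·x̄ = [-6]
S = H·P̄·Hᵀ + R = [42]
K = P̄·Hᵀ·S⁻¹ = [-10/21; -10/21]
x' = x̄ + K·y = [83/7, -8/7]
P' = (I − K·H)·P̄ = [640/21 10/21; 10/21 10/21]

x' = [83/7, -8/7]
P' = [640/21 10/21; 10/21 10/21]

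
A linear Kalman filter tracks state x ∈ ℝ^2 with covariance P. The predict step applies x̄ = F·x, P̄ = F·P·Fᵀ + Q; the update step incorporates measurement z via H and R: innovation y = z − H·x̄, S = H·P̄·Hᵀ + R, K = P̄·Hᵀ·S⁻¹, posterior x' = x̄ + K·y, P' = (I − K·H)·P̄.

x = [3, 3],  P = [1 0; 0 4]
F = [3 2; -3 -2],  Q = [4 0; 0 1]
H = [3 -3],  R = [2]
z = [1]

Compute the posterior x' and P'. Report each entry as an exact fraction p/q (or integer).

x' = [-213/947, -588/947]
P' = [1219/947 1111/947; 1111/947 1213/947]

x̄ = F·x = [15, -15]
P̄ = F·P·Fᵀ + Q = [29 -25; -25 26]
y = z − H·x̄ = [-89]
S = H·P̄·Hᵀ + R = [947]
K = P̄·Hᵀ·S⁻¹ = [162/947; -153/947]
x' = x̄ + K·y = [-213/947, -588/947]
P' = (I − K·H)·P̄ = [1219/947 1111/947; 1111/947 1213/947]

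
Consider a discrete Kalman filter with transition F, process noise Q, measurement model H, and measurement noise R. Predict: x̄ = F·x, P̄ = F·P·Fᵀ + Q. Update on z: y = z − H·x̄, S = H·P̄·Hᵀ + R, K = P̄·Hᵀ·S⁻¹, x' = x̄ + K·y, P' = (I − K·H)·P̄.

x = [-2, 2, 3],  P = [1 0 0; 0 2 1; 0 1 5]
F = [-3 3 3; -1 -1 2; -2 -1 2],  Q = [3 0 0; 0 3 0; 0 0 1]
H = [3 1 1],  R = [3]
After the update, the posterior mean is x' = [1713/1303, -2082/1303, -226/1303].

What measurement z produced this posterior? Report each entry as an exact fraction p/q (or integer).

x̄ = F·x = [21, 6, 8]
P̄ = F·P·Fᵀ + Q = [93 30 33; 30 22 20; 33 20 23]
S = H·P̄·Hᵀ + R = [1303]
K = P̄·Hᵀ·S⁻¹ = [342/1303; 132/1303; 142/1303]
x' − x̄ = [-25650/1303, -9900/1303, -10650/1303] = K·y
y = (KᵀK)⁻¹·Kᵀ·(x' − x̄) = [-75]
z = y + H·x̄ = [-75] + [77] = [2]

z = [2]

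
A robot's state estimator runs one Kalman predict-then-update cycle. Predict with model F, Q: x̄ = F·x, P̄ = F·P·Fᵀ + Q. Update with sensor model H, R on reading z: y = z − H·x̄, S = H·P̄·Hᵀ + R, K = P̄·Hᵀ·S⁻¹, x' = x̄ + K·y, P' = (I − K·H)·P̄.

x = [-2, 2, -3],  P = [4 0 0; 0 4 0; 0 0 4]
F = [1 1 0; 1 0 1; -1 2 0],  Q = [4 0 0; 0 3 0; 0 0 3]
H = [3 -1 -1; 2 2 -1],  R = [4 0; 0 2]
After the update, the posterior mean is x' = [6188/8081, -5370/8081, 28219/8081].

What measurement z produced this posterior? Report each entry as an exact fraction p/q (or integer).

z = [-1, -3]

x̄ = F·x = [0, -5, 6]
P̄ = F·P·Fᵀ + Q = [12 4 4; 4 11 -4; 4 -4 23]
S = H·P̄·Hᵀ + R = [90 73; 73 149]
K = P̄·Hᵀ·S⁻¹ = [2128/8081 476/8081; -1737/8081 2695/8081; 636/8081 -1559/8081]
x' − x̄ = [6188/8081, 35035/8081, -20267/8081] = K·y
y = (KᵀK)⁻¹·Kᵀ·(x' − x̄) = [0, 13]
z = y + H·x̄ = [0, 13] + [-1, -16] = [-1, -3]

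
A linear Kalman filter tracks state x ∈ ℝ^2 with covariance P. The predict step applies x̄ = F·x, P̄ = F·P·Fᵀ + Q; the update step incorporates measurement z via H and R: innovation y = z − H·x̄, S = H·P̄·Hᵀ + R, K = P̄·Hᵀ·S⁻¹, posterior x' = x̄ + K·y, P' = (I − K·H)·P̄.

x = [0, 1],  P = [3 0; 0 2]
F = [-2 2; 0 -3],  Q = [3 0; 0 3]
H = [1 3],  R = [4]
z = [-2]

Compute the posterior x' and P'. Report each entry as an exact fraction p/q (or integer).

x̄ = F·x = [2, -3]
P̄ = F·P·Fᵀ + Q = [23 -12; -12 21]
y = z − H·x̄ = [5]
S = H·P̄·Hᵀ + R = [144]
K = P̄·Hᵀ·S⁻¹ = [-13/144; 17/48]
x' = x̄ + K·y = [223/144, -59/48]
P' = (I − K·H)·P̄ = [3143/144 -355/48; -355/48 47/16]

x' = [223/144, -59/48]
P' = [3143/144 -355/48; -355/48 47/16]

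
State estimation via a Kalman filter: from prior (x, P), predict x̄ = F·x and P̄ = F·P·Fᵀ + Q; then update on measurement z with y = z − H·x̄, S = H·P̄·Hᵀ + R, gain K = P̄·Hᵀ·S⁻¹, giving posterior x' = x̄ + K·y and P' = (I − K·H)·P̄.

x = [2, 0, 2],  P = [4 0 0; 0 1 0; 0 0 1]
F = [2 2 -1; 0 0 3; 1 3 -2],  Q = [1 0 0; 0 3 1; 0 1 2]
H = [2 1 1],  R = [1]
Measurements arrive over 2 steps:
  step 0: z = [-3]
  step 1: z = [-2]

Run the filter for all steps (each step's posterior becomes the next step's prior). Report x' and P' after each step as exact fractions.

step 0: x̄ = F·x = [2, 6, -2]
step 0: P̄ = F·P·Fᵀ + Q = [22 -3 16; -3 12 -5; 16 -5 19]
step 0: y = z − H·x̄ = [-11]
step 0: S = H·P̄·Hᵀ + R = [162]
step 0: K = P̄·Hᵀ·S⁻¹ = [19/54; 1/162; 23/81]
step 0: x' = x̄ + K·y = [-101/54, 961/162, -415/81]
step 0: P' = (I − K·H)·P̄ = [35/18 -181/54 -5/27; -181/54 1943/162 -428/81; -5/27 -428/81 481/81]
step 1: x̄ = F·x = [1073/81, -415/27, 2120/81]
step 1: P̄ = F·P·Fᵀ + Q = [4678/81 -1367/27 8005/81; -1367/27 508/9 -2234/27; 8005/81 -2234/27 14554/81]
step 1: y = z − H·x̄ = [-1061/27]
step 1: S = H·P̄·Hᵀ + R = [4459/9]
step 1: K = P̄·Hᵀ·S⁻¹ = [340/1029; -164/637; 7954/13377]
step 1: x' = x̄ + K·y = [811/3087, -10039/1911, 112654/40131]
step 1: P' = (I − K·H)·P̄ = [11306/3087 -1247/147 4595/3087; -1247/147 2148/91 -13178/1911; 4595/3087 -13178/1911 181130/40131]

step 0: x' = [-101/54, 961/162, -415/81], P' = [35/18 -181/54 -5/27; -181/54 1943/162 -428/81; -5/27 -428/81 481/81]
step 1: x' = [811/3087, -10039/1911, 112654/40131], P' = [11306/3087 -1247/147 4595/3087; -1247/147 2148/91 -13178/1911; 4595/3087 -13178/1911 181130/40131]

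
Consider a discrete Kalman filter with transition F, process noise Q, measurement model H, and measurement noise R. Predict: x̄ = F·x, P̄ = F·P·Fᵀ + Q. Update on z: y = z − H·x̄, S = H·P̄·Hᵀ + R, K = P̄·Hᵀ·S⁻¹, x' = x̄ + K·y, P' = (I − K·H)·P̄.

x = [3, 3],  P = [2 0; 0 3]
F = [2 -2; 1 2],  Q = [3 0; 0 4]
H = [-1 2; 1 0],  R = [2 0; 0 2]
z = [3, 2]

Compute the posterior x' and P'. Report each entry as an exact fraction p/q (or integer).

x̄ = F·x = [0, 9]
P̄ = F·P·Fᵀ + Q = [23 -8; -8 18]
y = z − H·x̄ = [-15, 2]
S = H·P̄·Hᵀ + R = [129 -39; -39 25]
K = P̄·Hᵀ·S⁻¹ = [-13/284 241/284; 197/426 57/142]
x' = x̄ + K·y = [677/284, 407/142]
P' = (I − K·H)·P̄ = [241/142 57/71; 57/71 184/213]

x' = [677/284, 407/142]
P' = [241/142 57/71; 57/71 184/213]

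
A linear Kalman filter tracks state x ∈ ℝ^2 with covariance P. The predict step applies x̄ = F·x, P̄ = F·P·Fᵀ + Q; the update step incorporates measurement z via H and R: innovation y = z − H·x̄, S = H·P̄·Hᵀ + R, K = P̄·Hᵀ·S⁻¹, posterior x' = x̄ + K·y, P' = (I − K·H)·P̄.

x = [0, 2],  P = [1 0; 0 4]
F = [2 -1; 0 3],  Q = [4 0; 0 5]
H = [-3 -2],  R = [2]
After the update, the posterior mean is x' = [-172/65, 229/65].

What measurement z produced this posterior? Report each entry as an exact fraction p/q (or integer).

z = [1]

x̄ = F·x = [-2, 6]
P̄ = F·P·Fᵀ + Q = [12 -12; -12 41]
S = H·P̄·Hᵀ + R = [130]
K = P̄·Hᵀ·S⁻¹ = [-6/65; -23/65]
x' − x̄ = [-42/65, -161/65] = K·y
y = (KᵀK)⁻¹·Kᵀ·(x' − x̄) = [7]
z = y + H·x̄ = [7] + [-6] = [1]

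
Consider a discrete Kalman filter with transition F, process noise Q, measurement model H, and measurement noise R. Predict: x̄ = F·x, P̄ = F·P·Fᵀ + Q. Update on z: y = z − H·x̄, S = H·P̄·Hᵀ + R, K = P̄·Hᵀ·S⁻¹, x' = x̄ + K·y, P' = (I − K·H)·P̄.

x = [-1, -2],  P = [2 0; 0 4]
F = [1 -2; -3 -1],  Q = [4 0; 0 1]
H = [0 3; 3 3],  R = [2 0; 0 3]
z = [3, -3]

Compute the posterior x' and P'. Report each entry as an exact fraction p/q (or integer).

x' = [-26967/14057, 13891/14057]
P' = [7574/14057 -3008/14057; -3008/14057 3058/14057]

x̄ = F·x = [3, 5]
P̄ = F·P·Fᵀ + Q = [22 2; 2 23]
y = z − H·x̄ = [-12, -27]
S = H·P̄·Hᵀ + R = [209 225; 225 444]
K = P̄·Hᵀ·S⁻¹ = [-4512/14057 4566/14057; 4587/14057 50/14057]
x' = x̄ + K·y = [-26967/14057, 13891/14057]
P' = (I − K·H)·P̄ = [7574/14057 -3008/14057; -3008/14057 3058/14057]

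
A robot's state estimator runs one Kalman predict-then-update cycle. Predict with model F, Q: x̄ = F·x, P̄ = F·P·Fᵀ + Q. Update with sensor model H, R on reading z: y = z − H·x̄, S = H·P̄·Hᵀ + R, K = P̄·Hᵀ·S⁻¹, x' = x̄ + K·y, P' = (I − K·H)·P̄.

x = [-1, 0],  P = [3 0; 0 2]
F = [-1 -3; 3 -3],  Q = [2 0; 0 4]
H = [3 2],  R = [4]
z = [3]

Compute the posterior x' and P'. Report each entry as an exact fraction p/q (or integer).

x̄ = F·x = [1, -3]
P̄ = F·P·Fᵀ + Q = [23 9; 9 49]
y = z − H·x̄ = [6]
S = H·P̄·Hᵀ + R = [515]
K = P̄·Hᵀ·S⁻¹ = [87/515; 25/103]
x' = x̄ + K·y = [1037/515, -159/103]
P' = (I − K·H)·P̄ = [4276/515 -1248/103; -1248/103 1922/103]

x' = [1037/515, -159/103]
P' = [4276/515 -1248/103; -1248/103 1922/103]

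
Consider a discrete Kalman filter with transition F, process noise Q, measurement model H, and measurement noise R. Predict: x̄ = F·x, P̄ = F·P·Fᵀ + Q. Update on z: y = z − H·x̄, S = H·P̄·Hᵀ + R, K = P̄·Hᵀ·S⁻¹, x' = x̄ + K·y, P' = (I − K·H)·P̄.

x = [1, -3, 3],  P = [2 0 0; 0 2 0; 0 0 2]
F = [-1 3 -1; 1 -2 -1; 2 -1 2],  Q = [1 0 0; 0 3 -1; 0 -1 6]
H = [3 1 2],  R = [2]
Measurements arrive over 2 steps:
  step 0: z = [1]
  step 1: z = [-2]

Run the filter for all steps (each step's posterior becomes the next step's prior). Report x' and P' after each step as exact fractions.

step 0: x' = [-395/46, 79/46, 569/46], P' = [1275/92 -669/92 -1549/92; -669/92 1155/92 411/92; -1549/92 411/92 2127/92]
step 1: x' = [134094/23723, -634848/23723, 91954/23723], P' = [595516/23723 -1104946/23723 -325376/23723; -1104946/23723 3260886/23723 18442/23723; -325376/23723 18442/23723 471742/23723]

step 0: x̄ = F·x = [-13, 4, 11]
step 0: P̄ = F·P·Fᵀ + Q = [23 -12 -14; -12 15 3; -14 3 24]
step 0: y = z − H·x̄ = [14]
step 0: S = H·P̄·Hᵀ + R = [92]
step 0: K = P̄·Hᵀ·S⁻¹ = [29/92; -15/92; 9/92]
step 0: x' = x̄ + K·y = [-395/46, 79/46, 569/46]
step 0: P' = (I − K·H)·P̄ = [1275/92 -669/92 -1549/92; -669/92 1155/92 411/92; -1549/92 411/92 2127/92]
step 1: x̄ = F·x = [63/46, -561/23, 269/46]
step 1: P̄ = F·P·Fᵀ + Q = [12339/92 -4917/46 -5879/92; -4917/46 3929/23 1313/46; -5879/92 1313/46 3955/92]
step 1: y = z − H·x̄ = [303/46]
step 1: S = H·P̄·Hᵀ + R = [23723/92]
step 1: K = P̄·Hᵀ·S⁻¹ = [15425/23723; -8534/23723; -7101/23723]
step 1: x' = x̄ + K·y = [134094/23723, -634848/23723, 91954/23723]
step 1: P' = (I − K·H)·P̄ = [595516/23723 -1104946/23723 -325376/23723; -1104946/23723 3260886/23723 18442/23723; -325376/23723 18442/23723 471742/23723]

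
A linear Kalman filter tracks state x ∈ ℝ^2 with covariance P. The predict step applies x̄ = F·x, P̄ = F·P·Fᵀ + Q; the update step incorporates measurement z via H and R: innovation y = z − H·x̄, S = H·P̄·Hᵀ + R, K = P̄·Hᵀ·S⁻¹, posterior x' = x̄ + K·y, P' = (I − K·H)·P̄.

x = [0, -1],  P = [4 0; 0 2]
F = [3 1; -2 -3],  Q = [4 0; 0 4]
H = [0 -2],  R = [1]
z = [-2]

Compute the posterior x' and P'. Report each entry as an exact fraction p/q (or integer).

x' = [29/51, 155/153]
P' = [314/17 -10/51; -10/51 38/153]

x̄ = F·x = [-1, 3]
P̄ = F·P·Fᵀ + Q = [42 -30; -30 38]
y = z − H·x̄ = [4]
S = H·P̄·Hᵀ + R = [153]
K = P̄·Hᵀ·S⁻¹ = [20/51; -76/153]
x' = x̄ + K·y = [29/51, 155/153]
P' = (I − K·H)·P̄ = [314/17 -10/51; -10/51 38/153]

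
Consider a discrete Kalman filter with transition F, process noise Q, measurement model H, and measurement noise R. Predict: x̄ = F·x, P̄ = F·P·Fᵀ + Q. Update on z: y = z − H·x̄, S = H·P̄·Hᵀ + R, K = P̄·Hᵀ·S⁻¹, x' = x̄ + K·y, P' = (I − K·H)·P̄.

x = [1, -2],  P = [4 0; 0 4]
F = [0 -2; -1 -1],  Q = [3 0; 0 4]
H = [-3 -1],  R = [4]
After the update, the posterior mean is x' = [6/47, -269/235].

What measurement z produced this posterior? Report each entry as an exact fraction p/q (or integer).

x̄ = F·x = [4, 1]
P̄ = F·P·Fᵀ + Q = [19 8; 8 12]
S = H·P̄·Hᵀ + R = [235]
K = P̄·Hᵀ·S⁻¹ = [-13/47; -36/235]
x' − x̄ = [-182/47, -504/235] = K·y
y = (KᵀK)⁻¹·Kᵀ·(x' − x̄) = [14]
z = y + H·x̄ = [14] + [-13] = [1]

z = [1]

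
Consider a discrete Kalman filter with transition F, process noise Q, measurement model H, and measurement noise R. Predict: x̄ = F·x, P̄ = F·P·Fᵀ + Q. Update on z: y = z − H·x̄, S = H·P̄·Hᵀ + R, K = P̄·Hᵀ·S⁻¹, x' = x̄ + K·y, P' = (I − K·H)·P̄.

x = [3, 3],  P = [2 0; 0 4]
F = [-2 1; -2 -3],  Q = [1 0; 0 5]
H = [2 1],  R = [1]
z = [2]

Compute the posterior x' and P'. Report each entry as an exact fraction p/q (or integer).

x̄ = F·x = [-3, -15]
P̄ = F·P·Fᵀ + Q = [13 -4; -4 49]
y = z − H·x̄ = [23]
S = H·P̄·Hᵀ + R = [86]
K = P̄·Hᵀ·S⁻¹ = [11/43; 41/86]
x' = x̄ + K·y = [124/43, -347/86]
P' = (I − K·H)·P̄ = [317/43 -623/43; -623/43 2533/86]

x' = [124/43, -347/86]
P' = [317/43 -623/43; -623/43 2533/86]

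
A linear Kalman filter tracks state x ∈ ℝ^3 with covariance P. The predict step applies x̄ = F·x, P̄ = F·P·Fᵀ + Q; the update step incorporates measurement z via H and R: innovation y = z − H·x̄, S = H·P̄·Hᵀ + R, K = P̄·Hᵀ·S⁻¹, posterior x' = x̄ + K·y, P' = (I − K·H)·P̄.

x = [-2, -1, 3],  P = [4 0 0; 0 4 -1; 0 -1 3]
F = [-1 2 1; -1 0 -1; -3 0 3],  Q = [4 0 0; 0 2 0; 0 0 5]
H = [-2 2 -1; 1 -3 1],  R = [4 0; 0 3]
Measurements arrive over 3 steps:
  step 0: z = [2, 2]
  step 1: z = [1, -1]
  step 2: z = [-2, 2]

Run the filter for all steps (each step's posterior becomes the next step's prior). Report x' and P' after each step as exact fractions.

step 0: x̄ = F·x = [3, -1, 15]
step 0: P̄ = F·P·Fᵀ + Q = [23 3 15; 3 9 3; 15 3 68]
step 0: y = z − H·x̄ = [25, -19]
step 0: S = H·P̄·Hᵀ + R = [224 -174; -174 169]
step 0: K = P̄·Hᵀ·S⁻¹ = [-4249/7580 -1537/3790; -2133/7580 -1569/3790; -668/1895 142/1895]
step 0: x' = x̄ + K·y = [-25079/7580, -1283/7580, 9027/1895]
step 0: P' = (I − K·H)·P̄ = [29791/7580 -3573/7580 -12433/1895; -3573/7580 21519/7580 14679/1895; -12433/1895 14679/1895 56896/1895]
step 1: x̄ = F·x = [58621/7580, -11029/7580, 183561/7580]
step 1: P̄ = F·P·Fᵀ + Q = [722391/7580 -308079/7580 1444251/7580; -308079/7580 173071/7580 -593379/7580; 1444251/7580 -593379/7580 3249451/7580]
step 1: y = z − H·x̄ = [330441/7580, -282849/7580]
step 1: S = H·P̄·Hᵀ + R = [17476771/7580 -15496939/7580; -15496939/7580 13849471/7580]
step 1: K = P̄·Hᵀ·S⁻¹ = [-28402717/83065733 -13243036/83065733; -62100347/249197199 -95050022/249197199; -49194569/83065733 -16218024/83065733]
step 1: x' = x̄ + K·y = [-101615618/83065733, 159010862/83065733, 472160727/83065733]
step 1: P' = (I − K·H)·P̄ = [182270685/83065733 -28930709/83065733 -308791920/83065733; -28930709/83065733 620343581/249197199 554224268/83065733; -308791920/83065733 554224268/83065733 1922810652/83065733]
step 2: x̄ = F·x = [891798069/83065733, -370545109/83065733, 1721329035/83065733]
step 2: P̄ = F·P·Fᵀ + Q = [18644018375/249197199 -2791127085/83065733 11666925393/83065733; -2791127085/83065733 1653628963/83065733 -5221619901/83065733; 11666925393/83065733 -5221619901/83065733 24919315258/83065733]
step 2: y = z − H·x̄ = [4079883925/83065733, -3558630965/83065733]
step 2: S = H·P̄·Hᵀ + R = [439823949194/249197199 -392124980950/249197199; -392124980950/249197199 353028535853/249197199]
step 2: K = P̄·Hᵀ·S⁻¹ = [-199330599653/550277647238 -49316017138/275138823619; -1271928437173/6053054119618 -1040064985600/3026527059809; -1399761829093/3026527059809 -210927632264/3026527059809]
step 2: x' = x̄ + K·y = [342931365589/550277647238, -359174057639/6053054119618, 3002401982850/3026527059809]
step 2: P' = (I − K·H)·P̄ = [102371652543/50025240658 -32869676533/550277647238 -760296655200/275138823619; -32869676533/550277647238 11689670104155/6053054119618 14595093420364/3026527059809; -760296655200/275138823619 14595093420364/3026527059809 51515760571500/3026527059809]

step 0: x' = [-25079/7580, -1283/7580, 9027/1895], P' = [29791/7580 -3573/7580 -12433/1895; -3573/7580 21519/7580 14679/1895; -12433/1895 14679/1895 56896/1895]
step 1: x' = [-101615618/83065733, 159010862/83065733, 472160727/83065733], P' = [182270685/83065733 -28930709/83065733 -308791920/83065733; -28930709/83065733 620343581/249197199 554224268/83065733; -308791920/83065733 554224268/83065733 1922810652/83065733]
step 2: x' = [342931365589/550277647238, -359174057639/6053054119618, 3002401982850/3026527059809], P' = [102371652543/50025240658 -32869676533/550277647238 -760296655200/275138823619; -32869676533/550277647238 11689670104155/6053054119618 14595093420364/3026527059809; -760296655200/275138823619 14595093420364/3026527059809 51515760571500/3026527059809]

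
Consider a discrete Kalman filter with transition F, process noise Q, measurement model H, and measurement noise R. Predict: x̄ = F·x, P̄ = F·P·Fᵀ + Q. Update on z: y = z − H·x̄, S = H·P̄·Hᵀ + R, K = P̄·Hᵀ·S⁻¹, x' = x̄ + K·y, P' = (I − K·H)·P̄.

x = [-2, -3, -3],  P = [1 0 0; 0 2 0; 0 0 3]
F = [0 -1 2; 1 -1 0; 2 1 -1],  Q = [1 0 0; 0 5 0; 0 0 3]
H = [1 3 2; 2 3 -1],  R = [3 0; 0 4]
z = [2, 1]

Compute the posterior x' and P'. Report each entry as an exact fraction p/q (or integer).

x̄ = F·x = [-3, 1, -4]
P̄ = F·P·Fᵀ + Q = [15 2 -8; 2 8 0; -8 0 12]
y = z − H·x̄ = [10, 0]
S = H·P̄·Hᵀ + R = [118 72; 72 204]
K = P̄·Hᵀ·S⁻¹ = [-179/1574 604/2361; 137/787 179/2361; 220/787 -557/2361]
x' = x̄ + K·y = [-3256/787, 2157/787, -948/787]
P' = (I − K·H)·P̄ = [20363/4722 -5209/2361 2320/2361; -5209/2361 3190/2361 -1564/2361; 2320/2361 -1564/2361 2176/2361]

x' = [-3256/787, 2157/787, -948/787]
P' = [20363/4722 -5209/2361 2320/2361; -5209/2361 3190/2361 -1564/2361; 2320/2361 -1564/2361 2176/2361]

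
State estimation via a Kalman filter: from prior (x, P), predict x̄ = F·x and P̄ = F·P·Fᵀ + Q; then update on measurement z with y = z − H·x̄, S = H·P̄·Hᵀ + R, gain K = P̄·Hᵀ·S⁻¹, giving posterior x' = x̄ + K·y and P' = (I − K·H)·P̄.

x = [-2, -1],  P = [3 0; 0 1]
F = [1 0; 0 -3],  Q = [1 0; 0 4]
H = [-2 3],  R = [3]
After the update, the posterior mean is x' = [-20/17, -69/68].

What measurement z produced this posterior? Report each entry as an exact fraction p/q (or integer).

x̄ = F·x = [-2, 3]
P̄ = F·P·Fᵀ + Q = [4 0; 0 13]
S = H·P̄·Hᵀ + R = [136]
K = P̄·Hᵀ·S⁻¹ = [-1/17; 39/136]
x' − x̄ = [14/17, -273/68] = K·y
y = (KᵀK)⁻¹·Kᵀ·(x' − x̄) = [-14]
z = y + H·x̄ = [-14] + [13] = [-1]

z = [-1]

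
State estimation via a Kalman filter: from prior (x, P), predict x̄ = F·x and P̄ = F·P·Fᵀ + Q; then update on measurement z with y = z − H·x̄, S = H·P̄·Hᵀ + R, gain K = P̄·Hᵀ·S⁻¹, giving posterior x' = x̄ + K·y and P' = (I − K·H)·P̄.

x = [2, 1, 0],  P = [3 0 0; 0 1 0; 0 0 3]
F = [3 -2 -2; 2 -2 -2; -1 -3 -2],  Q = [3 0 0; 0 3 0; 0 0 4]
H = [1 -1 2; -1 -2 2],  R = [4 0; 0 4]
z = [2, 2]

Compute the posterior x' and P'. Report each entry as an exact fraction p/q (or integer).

x̄ = F·x = [4, 2, -5]
P̄ = F·P·Fᵀ + Q = [46 34 9; 34 31 12; 9 12 28]
y = z − H·x̄ = [10, 20]
S = H·P̄·Hᵀ + R = [113 22; 22 290]
K = P̄·Hᵀ·S⁻¹ = [1802/5381 -1918/5381; 1569/5381 -1455/5381; 7432/16143 1433/32286]
x' = x̄ + K·y = [1184/5381, -2648/5381, 2645/5381]
P' = (I − K·H)·P̄ = [9338/5381 -3796/5381 -2963/5381; -3796/5381 19688/5381 14880/5381; -2963/5381 14880/5381 83257/32286]

x' = [1184/5381, -2648/5381, 2645/5381]
P' = [9338/5381 -3796/5381 -2963/5381; -3796/5381 19688/5381 14880/5381; -2963/5381 14880/5381 83257/32286]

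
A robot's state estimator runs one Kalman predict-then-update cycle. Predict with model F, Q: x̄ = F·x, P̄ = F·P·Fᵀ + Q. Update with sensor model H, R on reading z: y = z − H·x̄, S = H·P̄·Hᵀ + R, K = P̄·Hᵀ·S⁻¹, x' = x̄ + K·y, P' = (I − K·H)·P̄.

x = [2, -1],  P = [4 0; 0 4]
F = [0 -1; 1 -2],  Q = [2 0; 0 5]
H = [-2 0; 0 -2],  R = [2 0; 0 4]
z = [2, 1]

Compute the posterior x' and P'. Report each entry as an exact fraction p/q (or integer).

x̄ = F·x = [1, 4]
P̄ = F·P·Fᵀ + Q = [6 8; 8 25]
y = z − H·x̄ = [4, 9]
S = H·P̄·Hᵀ + R = [26 32; 32 104]
K = P̄·Hᵀ·S⁻¹ = [-46/105 -2/105; -4/105 -197/420]
x' = x̄ + K·y = [-97/105, -157/420]
P' = (I − K·H)·P̄ = [46/105 4/105; 4/105 197/210]

x' = [-97/105, -157/420]
P' = [46/105 4/105; 4/105 197/210]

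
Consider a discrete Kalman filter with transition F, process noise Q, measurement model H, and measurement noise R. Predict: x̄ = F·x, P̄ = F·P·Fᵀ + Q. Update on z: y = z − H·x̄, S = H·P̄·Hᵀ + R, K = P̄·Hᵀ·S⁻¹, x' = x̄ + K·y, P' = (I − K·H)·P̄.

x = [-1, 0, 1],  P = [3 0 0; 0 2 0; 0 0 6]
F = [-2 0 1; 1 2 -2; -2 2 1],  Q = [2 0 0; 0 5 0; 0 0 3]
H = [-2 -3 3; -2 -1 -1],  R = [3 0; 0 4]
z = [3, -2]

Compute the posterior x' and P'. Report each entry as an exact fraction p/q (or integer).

x̄ = F·x = [3, -3, 3]
P̄ = F·P·Fᵀ + Q = [20 -18 18; -18 40 -10; 18 -10 29]
y = z − H·x̄ = [-9, 4]
S = H·P̄·Hᵀ + R = [452 -103; -103 133]
K = P̄·Hᵀ·S⁻¹ = [4924/49507 -11076/49507; -14544/49507 -9030/49507; 5108/49507 -16517/49507]
x' = x̄ + K·y = [59901/49507, -53745/49507, 36481/49507]
P' = (I − K·H)·P̄ = [212268/49507 -263334/49507 -116898/49507; -263334/49507 376444/49507 186344/49507; -116898/49507 186344/49507 113520/49507]

x' = [59901/49507, -53745/49507, 36481/49507]
P' = [212268/49507 -263334/49507 -116898/49507; -263334/49507 376444/49507 186344/49507; -116898/49507 186344/49507 113520/49507]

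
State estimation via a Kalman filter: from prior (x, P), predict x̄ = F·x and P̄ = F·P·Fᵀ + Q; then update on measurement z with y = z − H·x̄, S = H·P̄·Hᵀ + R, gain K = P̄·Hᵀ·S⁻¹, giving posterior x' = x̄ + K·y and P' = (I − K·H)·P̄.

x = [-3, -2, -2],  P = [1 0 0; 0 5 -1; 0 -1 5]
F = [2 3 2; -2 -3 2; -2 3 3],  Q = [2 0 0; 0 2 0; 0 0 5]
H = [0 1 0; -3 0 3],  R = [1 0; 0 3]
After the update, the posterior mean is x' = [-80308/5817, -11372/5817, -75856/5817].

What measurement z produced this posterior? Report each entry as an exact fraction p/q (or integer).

z = [-2, 2]

x̄ = F·x = [-16, 8, -6]
P̄ = F·P·Fᵀ + Q = [59 -29 56; -29 83 -8; 56 -8 81]
S = H·P̄·Hᵀ + R = [84 63; 63 255]
K = P̄·Hᵀ·S⁻¹ = [-2276/5817 17/277; 5732/5817 1/277; -2255/5817 108/277]
x' − x̄ = [12764/5817, -57908/5817, -40954/5817] = K·y
y = (KᵀK)⁻¹·Kᵀ·(x' − x̄) = [-10, -28]
z = y + H·x̄ = [-10, -28] + [8, 30] = [-2, 2]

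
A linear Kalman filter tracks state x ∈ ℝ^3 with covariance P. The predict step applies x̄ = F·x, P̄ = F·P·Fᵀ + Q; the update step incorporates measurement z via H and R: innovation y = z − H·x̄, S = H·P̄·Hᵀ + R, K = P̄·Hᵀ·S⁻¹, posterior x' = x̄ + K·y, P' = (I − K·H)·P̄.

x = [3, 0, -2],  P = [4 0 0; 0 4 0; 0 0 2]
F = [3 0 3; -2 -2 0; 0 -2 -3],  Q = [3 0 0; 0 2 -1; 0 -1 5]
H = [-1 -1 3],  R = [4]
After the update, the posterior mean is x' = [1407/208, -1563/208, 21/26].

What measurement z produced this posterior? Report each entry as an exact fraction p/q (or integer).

z = [3]

x̄ = F·x = [3, -6, 6]
P̄ = F·P·Fᵀ + Q = [57 -24 -18; -24 34 15; -18 15 39]
S = H·P̄·Hᵀ + R = [416]
K = P̄·Hᵀ·S⁻¹ = [-87/416; 35/416; 15/52]
x' − x̄ = [783/208, -315/208, -135/26] = K·y
y = (KᵀK)⁻¹·Kᵀ·(x' − x̄) = [-18]
z = y + H·x̄ = [-18] + [21] = [3]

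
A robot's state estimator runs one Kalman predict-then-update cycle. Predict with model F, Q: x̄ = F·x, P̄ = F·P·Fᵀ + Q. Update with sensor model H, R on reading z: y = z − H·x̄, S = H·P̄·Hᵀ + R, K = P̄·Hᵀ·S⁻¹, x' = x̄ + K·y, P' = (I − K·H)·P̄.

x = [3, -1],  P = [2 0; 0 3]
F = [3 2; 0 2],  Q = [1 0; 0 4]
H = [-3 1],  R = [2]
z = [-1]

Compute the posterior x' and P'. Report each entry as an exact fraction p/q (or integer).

x' = [-23/25, -178/45]
P' = [46/25 24/5; 24/5 128/9]

x̄ = F·x = [7, -2]
P̄ = F·P·Fᵀ + Q = [31 12; 12 16]
y = z − H·x̄ = [22]
S = H·P̄·Hᵀ + R = [225]
K = P̄·Hᵀ·S⁻¹ = [-9/25; -4/45]
x' = x̄ + K·y = [-23/25, -178/45]
P' = (I − K·H)·P̄ = [46/25 24/5; 24/5 128/9]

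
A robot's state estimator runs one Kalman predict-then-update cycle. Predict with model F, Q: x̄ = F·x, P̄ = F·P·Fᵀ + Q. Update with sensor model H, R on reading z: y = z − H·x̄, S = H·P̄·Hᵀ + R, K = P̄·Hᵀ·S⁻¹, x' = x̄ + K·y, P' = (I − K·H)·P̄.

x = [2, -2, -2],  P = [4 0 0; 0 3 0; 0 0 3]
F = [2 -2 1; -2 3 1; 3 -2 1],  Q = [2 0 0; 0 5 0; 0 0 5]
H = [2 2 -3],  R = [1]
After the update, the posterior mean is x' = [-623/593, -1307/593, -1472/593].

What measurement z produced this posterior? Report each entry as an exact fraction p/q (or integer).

z = [1]

x̄ = F·x = [6, -12, 8]
P̄ = F·P·Fᵀ + Q = [33 -31 39; -31 51 -39; 39 -39 56]
S = H·P̄·Hᵀ + R = [593]
K = P̄·Hᵀ·S⁻¹ = [-113/593; 157/593; -168/593]
x' − x̄ = [-4181/593, 5809/593, -6216/593] = K·y
y = (KᵀK)⁻¹·Kᵀ·(x' − x̄) = [37]
z = y + H·x̄ = [37] + [-36] = [1]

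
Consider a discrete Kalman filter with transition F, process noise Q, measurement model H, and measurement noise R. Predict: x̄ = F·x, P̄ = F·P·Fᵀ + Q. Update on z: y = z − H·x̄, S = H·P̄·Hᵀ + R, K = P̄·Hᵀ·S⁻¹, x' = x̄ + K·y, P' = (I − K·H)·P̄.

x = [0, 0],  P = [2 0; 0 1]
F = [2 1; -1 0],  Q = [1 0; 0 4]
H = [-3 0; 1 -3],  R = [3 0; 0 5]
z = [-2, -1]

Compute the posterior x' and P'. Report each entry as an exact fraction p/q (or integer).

x' = [290/477, 214/477]
P' = [446/1431 112/1431; 112/1431 734/1431]

x̄ = F·x = [0, 0]
P̄ = F·P·Fᵀ + Q = [10 -4; -4 6]
y = z − H·x̄ = [-2, -1]
S = H·P̄·Hᵀ + R = [93 -66; -66 93]
K = P̄·Hᵀ·S⁻¹ = [-446/1431 22/1431; -112/1431 -418/1431]
x' = x̄ + K·y = [290/477, 214/477]
P' = (I − K·H)·P̄ = [446/1431 112/1431; 112/1431 734/1431]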